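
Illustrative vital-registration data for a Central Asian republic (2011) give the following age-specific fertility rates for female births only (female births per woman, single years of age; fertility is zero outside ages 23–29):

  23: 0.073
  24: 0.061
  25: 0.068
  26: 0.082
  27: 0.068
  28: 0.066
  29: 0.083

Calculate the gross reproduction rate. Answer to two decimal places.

Sum of female ASFRs = 0.073 + 0.061 + 0.068 + 0.082 + 0.068 + 0.066 + 0.083 = 0.501
GRR = 0.501

0.50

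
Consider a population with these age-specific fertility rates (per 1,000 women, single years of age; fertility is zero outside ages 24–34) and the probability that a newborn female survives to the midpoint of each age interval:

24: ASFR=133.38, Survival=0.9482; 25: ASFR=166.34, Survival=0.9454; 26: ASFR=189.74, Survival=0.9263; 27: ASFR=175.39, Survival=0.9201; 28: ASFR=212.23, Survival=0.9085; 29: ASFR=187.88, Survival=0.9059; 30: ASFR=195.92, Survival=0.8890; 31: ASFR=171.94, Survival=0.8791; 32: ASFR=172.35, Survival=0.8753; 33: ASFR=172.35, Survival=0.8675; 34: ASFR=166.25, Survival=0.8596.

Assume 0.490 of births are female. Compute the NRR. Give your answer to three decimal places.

0.859

Proportion female at birth = 0.490.
Weighting each age-specific rate by interval width and survival:
  24: 1 × 133.38/1000 × 0.9482 = 0.12647
  25: 1 × 166.34/1000 × 0.9454 = 0.15726
  26: 1 × 189.74/1000 × 0.9263 = 0.17576
  27: 1 × 175.39/1000 × 0.9201 = 0.16138
  28: 1 × 212.23/1000 × 0.9085 = 0.19281
  29: 1 × 187.88/1000 × 0.9059 = 0.17020
  30: 1 × 195.92/1000 × 0.8890 = 0.17417
  31: 1 × 171.94/1000 × 0.8791 = 0.15115
  32: 1 × 172.35/1000 × 0.8753 = 0.15086
  33: 1 × 172.35/1000 × 0.8675 = 0.14951
  34: 1 × 166.25/1000 × 0.8596 = 0.14291
Sum = 1.75248
NRR = 0.490 × 1.75248 = 0.85872
With NRR below 1 the population is below replacement fertility.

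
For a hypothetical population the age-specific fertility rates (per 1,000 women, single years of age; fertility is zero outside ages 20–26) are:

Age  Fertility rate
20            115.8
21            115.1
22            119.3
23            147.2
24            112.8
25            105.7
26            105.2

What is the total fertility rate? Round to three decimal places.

0.821

Sum of ASFRs = 115.8 + 115.1 + 119.3 + 147.2 + 112.8 + 105.7 + 105.2 = 821.1
TFR = 821.1 / 1000 = 0.8211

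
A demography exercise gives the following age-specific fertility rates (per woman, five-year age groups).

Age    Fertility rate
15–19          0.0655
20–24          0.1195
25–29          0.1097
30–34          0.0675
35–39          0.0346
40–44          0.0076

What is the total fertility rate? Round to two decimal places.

2.02

Sum of ASFRs = 0.0655 + 0.1195 + 0.1097 + 0.0675 + 0.0346 + 0.0076 = 0.4044
TFR = 5 × 0.4044 = 2.022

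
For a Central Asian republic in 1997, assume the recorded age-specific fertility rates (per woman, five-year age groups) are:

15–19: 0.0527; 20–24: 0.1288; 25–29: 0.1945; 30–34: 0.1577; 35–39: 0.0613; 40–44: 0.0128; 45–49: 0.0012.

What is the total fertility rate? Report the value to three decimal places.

3.045

Sum of ASFRs = 0.0527 + 0.1288 + 0.1945 + 0.1577 + 0.0613 + 0.0128 + 0.0012 = 0.6090
TFR = 5 × 0.6090 = 3.045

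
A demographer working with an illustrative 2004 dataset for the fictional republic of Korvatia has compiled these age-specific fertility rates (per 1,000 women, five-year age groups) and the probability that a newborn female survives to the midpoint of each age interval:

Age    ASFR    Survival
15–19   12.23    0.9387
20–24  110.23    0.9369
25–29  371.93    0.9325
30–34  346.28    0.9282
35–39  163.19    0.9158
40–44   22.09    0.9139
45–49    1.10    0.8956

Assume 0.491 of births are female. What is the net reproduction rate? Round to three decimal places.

2.341

Proportion female at birth = 0.491.
Per-age-group product (5 × ASFR × survival probability):
  15–19: 5 × 12.23/1000 × 0.9387 = 0.05740
  20–24: 5 × 110.23/1000 × 0.9369 = 0.51637
  25–29: 5 × 371.93/1000 × 0.9325 = 1.73412
  30–34: 5 × 346.28/1000 × 0.9282 = 1.60709
  35–39: 5 × 163.19/1000 × 0.9158 = 0.74725
  40–44: 5 × 22.09/1000 × 0.9139 = 0.10094
  45–49: 5 × 1.10/1000 × 0.8956 = 0.00493
Sum = 4.76810
NRR = 0.491 × 4.76810 = 2.34114
An NRR exceeding 1 indicates intrinsic growth under these rates.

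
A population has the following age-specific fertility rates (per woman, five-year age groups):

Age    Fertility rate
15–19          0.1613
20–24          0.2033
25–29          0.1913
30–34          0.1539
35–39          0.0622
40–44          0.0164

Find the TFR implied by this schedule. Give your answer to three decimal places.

3.942

Sum of ASFRs = 0.1613 + 0.2033 + 0.1913 + 0.1539 + 0.0622 + 0.0164 = 0.7884
TFR = 5 × 0.7884 = 3.942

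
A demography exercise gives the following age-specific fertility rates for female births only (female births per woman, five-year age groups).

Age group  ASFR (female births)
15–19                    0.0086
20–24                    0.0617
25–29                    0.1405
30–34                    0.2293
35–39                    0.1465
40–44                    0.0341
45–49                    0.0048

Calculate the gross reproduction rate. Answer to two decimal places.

Sum of female ASFRs = 0.0086 + 0.0617 + 0.1405 + 0.2293 + 0.1465 + 0.0341 + 0.0048 = 0.6255
GRR = 5 × 0.6255 = 3.1275

3.13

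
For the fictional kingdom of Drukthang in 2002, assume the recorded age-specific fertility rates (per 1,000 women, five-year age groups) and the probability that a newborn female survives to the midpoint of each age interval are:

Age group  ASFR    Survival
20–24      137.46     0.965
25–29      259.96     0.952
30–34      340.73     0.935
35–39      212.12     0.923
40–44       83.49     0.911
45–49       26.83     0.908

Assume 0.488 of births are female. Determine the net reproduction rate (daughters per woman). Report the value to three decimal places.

Proportion female at birth = 0.488.
Weighting each age-specific rate by interval width and survival:
  20–24: 5 × 137.46/1000 × 0.965 = 0.66324
  25–29: 5 × 259.96/1000 × 0.952 = 1.23741
  30–34: 5 × 340.73/1000 × 0.935 = 1.59291
  35–39: 5 × 212.12/1000 × 0.923 = 0.97893
  40–44: 5 × 83.49/1000 × 0.911 = 0.38030
  45–49: 5 × 26.83/1000 × 0.908 = 0.12181
Sum = 4.97460
NRR = 0.488 × 4.97460 = 2.42760
An NRR exceeding 1 indicates intrinsic growth under these rates.

2.428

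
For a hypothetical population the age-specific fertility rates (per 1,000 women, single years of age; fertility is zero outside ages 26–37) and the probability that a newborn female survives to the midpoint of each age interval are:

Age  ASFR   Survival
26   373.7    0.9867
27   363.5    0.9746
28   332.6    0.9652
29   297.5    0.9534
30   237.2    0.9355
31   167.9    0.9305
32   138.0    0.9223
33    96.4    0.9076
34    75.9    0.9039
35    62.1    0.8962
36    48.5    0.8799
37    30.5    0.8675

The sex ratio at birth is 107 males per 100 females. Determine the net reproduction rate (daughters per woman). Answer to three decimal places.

1.021

Proportion female at birth = 100 / (100 + 107) = 0.48309.
Weighting each age-specific rate by interval width and survival:
  26: 1 × 373.7/1000 × 0.9867 = 0.36873
  27: 1 × 363.5/1000 × 0.9746 = 0.35427
  28: 1 × 332.6/1000 × 0.9652 = 0.32103
  29: 1 × 297.5/1000 × 0.9534 = 0.28364
  30: 1 × 237.2/1000 × 0.9355 = 0.22190
  31: 1 × 167.9/1000 × 0.9305 = 0.15623
  32: 1 × 138.0/1000 × 0.9223 = 0.12728
  33: 1 × 96.4/1000 × 0.9076 = 0.08749
  34: 1 × 75.9/1000 × 0.9039 = 0.06861
  35: 1 × 62.1/1000 × 0.8962 = 0.05565
  36: 1 × 48.5/1000 × 0.8799 = 0.04268
  37: 1 × 30.5/1000 × 0.8675 = 0.02646
Sum = 2.11397
NRR = 0.48309 × 2.11397 = 1.02124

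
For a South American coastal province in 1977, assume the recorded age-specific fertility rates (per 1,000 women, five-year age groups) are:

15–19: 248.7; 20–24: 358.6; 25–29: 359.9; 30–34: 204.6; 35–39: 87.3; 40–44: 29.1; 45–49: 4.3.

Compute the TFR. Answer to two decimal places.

6.46

Sum of ASFRs = 248.7 + 358.6 + 359.9 + 204.6 + 87.3 + 29.1 + 4.3 = 1292.5
TFR = 5 × 1292.5 / 1000 = 6.4625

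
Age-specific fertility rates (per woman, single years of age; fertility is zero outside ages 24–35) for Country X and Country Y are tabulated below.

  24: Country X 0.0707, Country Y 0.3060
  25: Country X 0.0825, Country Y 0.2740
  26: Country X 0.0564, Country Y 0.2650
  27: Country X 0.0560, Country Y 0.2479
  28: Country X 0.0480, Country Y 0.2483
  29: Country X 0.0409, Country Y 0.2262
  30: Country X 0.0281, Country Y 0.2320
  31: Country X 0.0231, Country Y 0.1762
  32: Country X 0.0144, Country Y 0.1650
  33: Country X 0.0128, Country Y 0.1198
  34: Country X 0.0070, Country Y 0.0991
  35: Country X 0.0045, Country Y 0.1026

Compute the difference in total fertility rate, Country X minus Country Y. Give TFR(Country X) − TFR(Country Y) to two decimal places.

-2.02

Country X:
  Sum of ASFRs = 0.0707 + 0.0825 + 0.0564 + 0.0560 + 0.0480 + 0.0409 + 0.0281 + 0.0231 + 0.0144 + 0.0128 + 0.0070 + 0.0045 = 0.4444
  TFR = 0.4444
Country Y:
  Sum of ASFRs = 0.3060 + 0.2740 + 0.2650 + 0.2479 + 0.2483 + 0.2262 + 0.2320 + 0.1762 + 0.1650 + 0.1198 + 0.0991 + 0.1026 = 2.4621
  TFR = 2.4621
Difference = 0.4444 − 2.4621 = -2.0177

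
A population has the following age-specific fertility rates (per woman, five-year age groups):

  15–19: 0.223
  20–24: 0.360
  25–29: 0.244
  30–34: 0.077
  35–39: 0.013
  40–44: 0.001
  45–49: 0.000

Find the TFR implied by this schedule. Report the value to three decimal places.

4.590

Sum of ASFRs = 0.223 + 0.360 + 0.244 + 0.077 + 0.013 + 0.001 + 0.000 = 0.918
TFR = 5 × 0.918 = 4.59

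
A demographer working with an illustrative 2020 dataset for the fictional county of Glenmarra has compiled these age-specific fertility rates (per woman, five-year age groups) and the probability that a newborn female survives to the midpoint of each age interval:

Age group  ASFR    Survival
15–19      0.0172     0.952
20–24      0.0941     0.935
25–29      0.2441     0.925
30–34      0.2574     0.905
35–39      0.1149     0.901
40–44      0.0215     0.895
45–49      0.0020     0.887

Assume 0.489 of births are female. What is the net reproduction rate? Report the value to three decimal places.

Proportion female at birth = 0.489.
Each age group contributes 5 × ASFR × survival:
  15–19: 5 × 0.0172 × 0.952 = 0.08187
  20–24: 5 × 0.0941 × 0.935 = 0.43992
  25–29: 5 × 0.2441 × 0.925 = 1.12896
  30–34: 5 × 0.2574 × 0.905 = 1.16474
  35–39: 5 × 0.1149 × 0.901 = 0.51762
  40–44: 5 × 0.0215 × 0.895 = 0.09621
  45–49: 5 × 0.0020 × 0.887 = 0.00887
Sum = 3.43819
NRR = 0.489 × 3.43819 = 1.68127
NRR > 1, so each generation more than replaces itself.

1.681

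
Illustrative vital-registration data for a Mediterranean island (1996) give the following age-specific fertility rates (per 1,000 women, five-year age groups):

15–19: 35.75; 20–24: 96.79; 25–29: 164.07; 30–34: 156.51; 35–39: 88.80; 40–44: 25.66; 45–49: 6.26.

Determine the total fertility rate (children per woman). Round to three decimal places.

2.869

Sum of ASFRs = 35.75 + 96.79 + 164.07 + 156.51 + 88.80 + 25.66 + 6.26 = 573.84
TFR = 5 × 573.84 / 1000 = 2.8692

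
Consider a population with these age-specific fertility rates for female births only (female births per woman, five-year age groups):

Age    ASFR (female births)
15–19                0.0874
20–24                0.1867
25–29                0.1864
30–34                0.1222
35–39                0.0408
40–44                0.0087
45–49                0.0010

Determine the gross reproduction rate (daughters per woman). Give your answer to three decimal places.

Sum of female ASFRs = 0.0874 + 0.1867 + 0.1864 + 0.1222 + 0.0408 + 0.0087 + 0.0010 = 0.6332
GRR = 5 × 0.6332 = 3.166

3.166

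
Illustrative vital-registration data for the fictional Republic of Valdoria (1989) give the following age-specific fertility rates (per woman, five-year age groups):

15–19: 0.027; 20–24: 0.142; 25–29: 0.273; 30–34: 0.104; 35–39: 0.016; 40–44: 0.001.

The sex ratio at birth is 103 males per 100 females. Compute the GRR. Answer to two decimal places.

1.39

Proportion female at birth = 100 / (100 + 103) = 0.49261.
Sum of ASFRs = 0.027 + 0.142 + 0.273 + 0.104 + 0.016 + 0.001 = 0.563
TFR = 5 × 0.563 = 2.815
GRR = 0.49261 × 2.815 = 1.38670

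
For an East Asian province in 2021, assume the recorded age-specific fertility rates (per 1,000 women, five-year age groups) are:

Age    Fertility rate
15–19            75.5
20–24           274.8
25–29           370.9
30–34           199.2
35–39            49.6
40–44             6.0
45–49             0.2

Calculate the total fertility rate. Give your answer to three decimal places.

4.881

Sum of ASFRs = 75.5 + 274.8 + 370.9 + 199.2 + 49.6 + 6.0 + 0.2 = 976.2
TFR = 5 × 976.2 / 1000 = 4.881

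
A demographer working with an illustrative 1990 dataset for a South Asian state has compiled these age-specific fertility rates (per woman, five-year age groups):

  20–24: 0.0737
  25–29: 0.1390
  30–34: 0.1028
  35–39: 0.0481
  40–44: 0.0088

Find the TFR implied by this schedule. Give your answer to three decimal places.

Sum of ASFRs = 0.0737 + 0.1390 + 0.1028 + 0.0481 + 0.0088 = 0.3724
TFR = 5 × 0.3724 = 1.862

1.862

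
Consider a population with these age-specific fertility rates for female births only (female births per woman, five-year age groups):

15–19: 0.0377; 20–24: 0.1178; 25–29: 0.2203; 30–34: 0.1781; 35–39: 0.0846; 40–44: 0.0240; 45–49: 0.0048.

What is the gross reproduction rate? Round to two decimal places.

Sum of female ASFRs = 0.0377 + 0.1178 + 0.2203 + 0.1781 + 0.0846 + 0.0240 + 0.0048 = 0.6673
GRR = 5 × 0.6673 = 3.3365

3.34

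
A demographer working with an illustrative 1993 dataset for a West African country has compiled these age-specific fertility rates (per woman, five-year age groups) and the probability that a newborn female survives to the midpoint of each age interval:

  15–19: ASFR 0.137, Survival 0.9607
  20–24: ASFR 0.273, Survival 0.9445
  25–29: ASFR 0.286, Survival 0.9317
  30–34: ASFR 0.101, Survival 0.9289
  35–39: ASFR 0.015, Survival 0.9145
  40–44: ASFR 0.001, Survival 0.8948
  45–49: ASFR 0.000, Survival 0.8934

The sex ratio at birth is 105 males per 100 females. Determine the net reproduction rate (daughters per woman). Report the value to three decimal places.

Proportion female at birth = 100 / (100 + 105) = 0.48780.
Per-age-group product (5 × ASFR × survival probability):
  15–19: 5 × 0.137 × 0.9607 = 0.65808
  20–24: 5 × 0.273 × 0.9445 = 1.28924
  25–29: 5 × 0.286 × 0.9317 = 1.33233
  30–34: 5 × 0.101 × 0.9289 = 0.46909
  35–39: 5 × 0.015 × 0.9145 = 0.06859
  40–44: 5 × 0.001 × 0.8948 = 0.00447
  45–49: 5 × 0.000 × 0.8934 = 0.00000
Sum = 3.82180
NRR = 0.48780 × 3.82180 = 1.86427

1.864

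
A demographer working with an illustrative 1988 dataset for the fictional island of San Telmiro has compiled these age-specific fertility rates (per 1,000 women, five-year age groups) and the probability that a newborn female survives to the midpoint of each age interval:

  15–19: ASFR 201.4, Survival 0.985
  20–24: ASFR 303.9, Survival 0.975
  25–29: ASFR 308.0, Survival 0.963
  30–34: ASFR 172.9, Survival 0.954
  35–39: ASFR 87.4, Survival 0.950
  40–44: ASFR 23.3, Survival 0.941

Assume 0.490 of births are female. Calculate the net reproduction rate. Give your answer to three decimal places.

Proportion female at birth = 0.490.
Each age group contributes 5 × ASFR × survival:
  15–19: 5 × 201.4/1000 × 0.985 = 0.99190
  20–24: 5 × 303.9/1000 × 0.975 = 1.48151
  25–29: 5 × 308.0/1000 × 0.963 = 1.48302
  30–34: 5 × 172.9/1000 × 0.954 = 0.82473
  35–39: 5 × 87.4/1000 × 0.950 = 0.41515
  40–44: 5 × 23.3/1000 × 0.941 = 0.10963
Sum = 5.30594
NRR = 0.490 × 5.30594 = 2.59991

2.600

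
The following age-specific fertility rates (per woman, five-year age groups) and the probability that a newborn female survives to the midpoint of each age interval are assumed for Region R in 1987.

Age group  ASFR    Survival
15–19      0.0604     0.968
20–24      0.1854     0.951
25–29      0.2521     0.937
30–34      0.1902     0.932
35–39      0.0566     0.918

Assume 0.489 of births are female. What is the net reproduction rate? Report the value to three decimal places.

1.712

Proportion female at birth = 0.489.
Each age group contributes 5 × ASFR × survival:
  15–19: 5 × 0.0604 × 0.968 = 0.29234
  20–24: 5 × 0.1854 × 0.951 = 0.88158
  25–29: 5 × 0.2521 × 0.937 = 1.18109
  30–34: 5 × 0.1902 × 0.932 = 0.88633
  35–39: 5 × 0.0566 × 0.918 = 0.25979
Sum = 3.50113
NRR = 0.489 × 3.50113 = 1.71205
An NRR exceeding 1 indicates intrinsic growth under these rates.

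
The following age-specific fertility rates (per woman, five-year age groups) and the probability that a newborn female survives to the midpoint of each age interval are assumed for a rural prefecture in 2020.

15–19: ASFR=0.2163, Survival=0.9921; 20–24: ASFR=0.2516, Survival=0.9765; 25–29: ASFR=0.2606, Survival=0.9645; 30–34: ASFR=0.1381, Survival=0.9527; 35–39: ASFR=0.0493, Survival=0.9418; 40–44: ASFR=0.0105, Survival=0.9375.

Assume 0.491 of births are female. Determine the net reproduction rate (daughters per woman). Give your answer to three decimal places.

2.208

Proportion female at birth = 0.491.
Per-age-group product (5 × ASFR × survival probability):
  15–19: 5 × 0.2163 × 0.9921 = 1.07296
  20–24: 5 × 0.2516 × 0.9765 = 1.22844
  25–29: 5 × 0.2606 × 0.9645 = 1.25674
  30–34: 5 × 0.1381 × 0.9527 = 0.65784
  35–39: 5 × 0.0493 × 0.9418 = 0.23215
  40–44: 5 × 0.0105 × 0.9375 = 0.04922
Sum = 4.49735
NRR = 0.491 × 4.49735 = 2.20820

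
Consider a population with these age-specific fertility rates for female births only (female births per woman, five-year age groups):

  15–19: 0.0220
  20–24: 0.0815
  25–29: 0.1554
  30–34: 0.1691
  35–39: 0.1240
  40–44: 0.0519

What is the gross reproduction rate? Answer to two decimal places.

3.02

Sum of female ASFRs = 0.0220 + 0.0815 + 0.1554 + 0.1691 + 0.1240 + 0.0519 = 0.6039
GRR = 5 × 0.6039 = 3.0195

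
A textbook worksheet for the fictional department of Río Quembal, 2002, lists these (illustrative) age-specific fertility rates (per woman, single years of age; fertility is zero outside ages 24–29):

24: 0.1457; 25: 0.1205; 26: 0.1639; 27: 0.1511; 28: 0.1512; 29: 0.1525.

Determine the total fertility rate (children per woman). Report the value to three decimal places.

0.885

Sum of ASFRs = 0.1457 + 0.1205 + 0.1639 + 0.1511 + 0.1512 + 0.1525 = 0.8849
TFR = 0.8849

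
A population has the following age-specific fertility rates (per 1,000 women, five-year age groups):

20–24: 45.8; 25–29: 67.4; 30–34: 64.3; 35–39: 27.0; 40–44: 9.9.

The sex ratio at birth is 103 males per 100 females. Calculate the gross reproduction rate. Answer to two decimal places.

0.53

Proportion female at birth = 100 / (100 + 103) = 0.49261.
Sum of ASFRs = 45.8 + 67.4 + 64.3 + 27.0 + 9.9 = 214.4
TFR = 5 × 214.4 / 1000 = 1.072
GRR = 0.49261 × 1.072 = 0.52808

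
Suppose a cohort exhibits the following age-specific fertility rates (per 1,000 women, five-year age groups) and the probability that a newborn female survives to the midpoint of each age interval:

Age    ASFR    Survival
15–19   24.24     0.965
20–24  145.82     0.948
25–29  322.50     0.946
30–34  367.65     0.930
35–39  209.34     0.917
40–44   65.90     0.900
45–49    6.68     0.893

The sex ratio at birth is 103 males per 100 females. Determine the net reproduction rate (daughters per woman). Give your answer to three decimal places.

2.625

Proportion female at birth = 100 / (100 + 103) = 0.49261.
Survival-weighted fertility by age (5·fₓ·Sₓ):
  15–19: 5 × 24.24/1000 × 0.965 = 0.11696
  20–24: 5 × 145.82/1000 × 0.948 = 0.69119
  25–29: 5 × 322.50/1000 × 0.946 = 1.52543
  30–34: 5 × 367.65/1000 × 0.930 = 1.70957
  35–39: 5 × 209.34/1000 × 0.917 = 0.95982
  40–44: 5 × 65.90/1000 × 0.900 = 0.29655
  45–49: 5 × 6.68/1000 × 0.893 = 0.02983
Sum = 5.32935
NRR = 0.49261 × 5.32935 = 2.62529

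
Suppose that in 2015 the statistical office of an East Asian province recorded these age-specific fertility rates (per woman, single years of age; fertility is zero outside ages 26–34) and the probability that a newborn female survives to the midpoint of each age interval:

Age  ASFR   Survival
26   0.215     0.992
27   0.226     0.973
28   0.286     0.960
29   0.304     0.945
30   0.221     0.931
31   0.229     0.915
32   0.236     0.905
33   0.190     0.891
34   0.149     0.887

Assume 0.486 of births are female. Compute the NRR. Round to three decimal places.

Proportion female at birth = 0.486.
Each age group contributes 1 × ASFR × survival:
  26: 1 × 0.215 × 0.992 = 0.21328
  27: 1 × 0.226 × 0.973 = 0.21990
  28: 1 × 0.286 × 0.960 = 0.27456
  29: 1 × 0.304 × 0.945 = 0.28728
  30: 1 × 0.221 × 0.931 = 0.20575
  31: 1 × 0.229 × 0.915 = 0.20954
  32: 1 × 0.236 × 0.905 = 0.21358
  33: 1 × 0.190 × 0.891 = 0.16929
  34: 1 × 0.149 × 0.887 = 0.13216
Sum = 1.92534
NRR = 0.486 × 1.92534 = 0.93572

0.936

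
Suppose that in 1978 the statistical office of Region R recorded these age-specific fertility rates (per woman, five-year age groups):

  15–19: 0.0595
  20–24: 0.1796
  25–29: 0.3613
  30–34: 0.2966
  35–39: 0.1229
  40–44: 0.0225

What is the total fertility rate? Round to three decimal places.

5.212

Sum of ASFRs = 0.0595 + 0.1796 + 0.3613 + 0.2966 + 0.1229 + 0.0225 = 1.0424
TFR = 5 × 1.0424 = 5.212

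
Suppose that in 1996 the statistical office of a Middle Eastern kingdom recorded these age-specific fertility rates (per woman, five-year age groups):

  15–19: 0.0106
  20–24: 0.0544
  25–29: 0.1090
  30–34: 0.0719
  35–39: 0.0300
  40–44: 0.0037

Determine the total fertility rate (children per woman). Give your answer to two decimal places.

1.40

Sum of ASFRs = 0.0106 + 0.0544 + 0.1090 + 0.0719 + 0.0300 + 0.0037 = 0.2796
TFR = 5 × 0.2796 = 1.398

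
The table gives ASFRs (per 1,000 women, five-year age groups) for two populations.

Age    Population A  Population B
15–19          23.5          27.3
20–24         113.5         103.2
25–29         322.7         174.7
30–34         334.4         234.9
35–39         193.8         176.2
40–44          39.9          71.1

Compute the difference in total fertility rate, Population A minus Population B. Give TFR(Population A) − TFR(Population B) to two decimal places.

1.20

Population A:
  Sum of ASFRs = 23.5 + 113.5 + 322.7 + 334.4 + 193.8 + 39.9 = 1027.8
  TFR = 5 × 1027.8 / 1000 = 5.139
Population B:
  Sum of ASFRs = 27.3 + 103.2 + 174.7 + 234.9 + 176.2 + 71.1 = 787.4
  TFR = 5 × 787.4 / 1000 = 3.937
Difference = 5.139 − 3.937 = 1.202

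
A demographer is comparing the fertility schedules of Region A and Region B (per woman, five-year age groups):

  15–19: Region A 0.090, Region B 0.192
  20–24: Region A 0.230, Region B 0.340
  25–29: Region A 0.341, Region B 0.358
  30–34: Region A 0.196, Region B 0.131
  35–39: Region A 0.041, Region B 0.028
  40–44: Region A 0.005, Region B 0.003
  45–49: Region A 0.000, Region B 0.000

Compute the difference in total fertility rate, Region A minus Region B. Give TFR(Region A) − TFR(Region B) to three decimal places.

-0.745

Region A:
  Sum of ASFRs = 0.090 + 0.230 + 0.341 + 0.196 + 0.041 + 0.005 + 0.000 = 0.903
  TFR = 5 × 0.903 = 4.515
Region B:
  Sum of ASFRs = 0.192 + 0.340 + 0.358 + 0.131 + 0.028 + 0.003 + 0.000 = 1.052
  TFR = 5 × 1.052 = 5.26
Difference = 4.515 − 5.26 = -0.745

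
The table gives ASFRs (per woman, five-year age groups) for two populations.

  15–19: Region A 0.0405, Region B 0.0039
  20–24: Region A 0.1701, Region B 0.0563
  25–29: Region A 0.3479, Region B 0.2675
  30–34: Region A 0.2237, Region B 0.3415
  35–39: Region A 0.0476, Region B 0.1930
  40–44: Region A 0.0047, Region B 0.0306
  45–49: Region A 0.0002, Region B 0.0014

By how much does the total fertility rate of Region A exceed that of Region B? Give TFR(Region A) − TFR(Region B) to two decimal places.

-0.30

Region A:
  Sum of ASFRs = 0.0405 + 0.1701 + 0.3479 + 0.2237 + 0.0476 + 0.0047 + 0.0002 = 0.8347
  TFR = 5 × 0.8347 = 4.1735
Region B:
  Sum of ASFRs = 0.0039 + 0.0563 + 0.2675 + 0.3415 + 0.1930 + 0.0306 + 0.0014 = 0.8942
  TFR = 5 × 0.8942 = 4.471
Difference = 4.1735 − 4.471 = -0.2975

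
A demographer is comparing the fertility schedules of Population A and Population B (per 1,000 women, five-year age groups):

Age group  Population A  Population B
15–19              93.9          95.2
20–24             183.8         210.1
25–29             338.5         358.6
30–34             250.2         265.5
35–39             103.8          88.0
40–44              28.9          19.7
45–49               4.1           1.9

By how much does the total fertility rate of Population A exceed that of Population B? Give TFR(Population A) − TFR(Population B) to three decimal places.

-0.179

Population A:
  Sum of ASFRs = 93.9 + 183.8 + 338.5 + 250.2 + 103.8 + 28.9 + 4.1 = 1003.2
  TFR = 5 × 1003.2 / 1000 = 5.016
Population B:
  Sum of ASFRs = 95.2 + 210.1 + 358.6 + 265.5 + 88.0 + 19.7 + 1.9 = 1039.0
  TFR = 5 × 1039.0 / 1000 = 5.195
Difference = 5.016 − 5.195 = -0.179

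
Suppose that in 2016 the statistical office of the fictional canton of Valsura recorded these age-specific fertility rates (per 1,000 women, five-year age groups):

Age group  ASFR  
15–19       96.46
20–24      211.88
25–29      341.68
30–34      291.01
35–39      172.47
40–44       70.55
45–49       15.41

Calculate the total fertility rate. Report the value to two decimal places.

Sum of ASFRs = 96.46 + 211.88 + 341.68 + 291.01 + 172.47 + 70.55 + 15.41 = 1199.46
TFR = 5 × 1199.46 / 1000 = 5.9973

6.00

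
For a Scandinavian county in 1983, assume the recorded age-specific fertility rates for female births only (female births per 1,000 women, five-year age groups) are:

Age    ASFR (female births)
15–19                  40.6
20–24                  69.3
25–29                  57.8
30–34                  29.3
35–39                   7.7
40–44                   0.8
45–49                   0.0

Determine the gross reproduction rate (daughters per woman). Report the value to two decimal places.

Sum of female ASFRs = 40.6 + 69.3 + 57.8 + 29.3 + 7.7 + 0.8 + 0.0 = 205.5
GRR = 5 × 205.5 / 1000 = 1.0275

1.03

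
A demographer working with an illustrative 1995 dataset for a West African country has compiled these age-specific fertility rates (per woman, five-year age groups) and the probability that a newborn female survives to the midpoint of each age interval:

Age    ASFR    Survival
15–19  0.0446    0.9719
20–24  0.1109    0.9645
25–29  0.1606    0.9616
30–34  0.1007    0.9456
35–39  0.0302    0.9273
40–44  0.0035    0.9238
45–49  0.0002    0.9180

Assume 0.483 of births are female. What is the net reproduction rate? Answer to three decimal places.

Proportion female at birth = 0.483.
Survival-weighted fertility by age (5·fₓ·Sₓ):
  15–19: 5 × 0.0446 × 0.9719 = 0.21673
  20–24: 5 × 0.1109 × 0.9645 = 0.53482
  25–29: 5 × 0.1606 × 0.9616 = 0.77216
  30–34: 5 × 0.1007 × 0.9456 = 0.47611
  35–39: 5 × 0.0302 × 0.9273 = 0.14002
  40–44: 5 × 0.0035 × 0.9238 = 0.01617
  45–49: 5 × 0.0002 × 0.9180 = 0.00092
Sum = 2.15693
NRR = 0.483 × 2.15693 = 1.04180

1.042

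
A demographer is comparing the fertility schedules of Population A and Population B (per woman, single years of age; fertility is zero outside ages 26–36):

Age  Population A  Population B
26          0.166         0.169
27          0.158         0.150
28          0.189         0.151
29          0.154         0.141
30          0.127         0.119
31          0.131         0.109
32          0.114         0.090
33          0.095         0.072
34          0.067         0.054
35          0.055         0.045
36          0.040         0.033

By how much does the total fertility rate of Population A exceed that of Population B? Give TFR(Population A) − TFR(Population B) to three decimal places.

0.163

Population A:
  Sum of ASFRs = 0.166 + 0.158 + 0.189 + 0.154 + 0.127 + 0.131 + 0.114 + 0.095 + 0.067 + 0.055 + 0.040 = 1.296
  TFR = 1.296
Population B:
  Sum of ASFRs = 0.169 + 0.150 + 0.151 + 0.141 + 0.119 + 0.109 + 0.090 + 0.072 + 0.054 + 0.045 + 0.033 = 1.133
  TFR = 1.133
Difference = 1.296 − 1.133 = 0.163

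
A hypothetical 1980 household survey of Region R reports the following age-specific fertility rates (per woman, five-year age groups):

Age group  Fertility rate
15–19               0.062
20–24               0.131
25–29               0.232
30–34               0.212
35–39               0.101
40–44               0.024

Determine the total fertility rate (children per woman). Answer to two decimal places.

Sum of ASFRs = 0.062 + 0.131 + 0.232 + 0.212 + 0.101 + 0.024 = 0.762
TFR = 5 × 0.762 = 3.81

3.81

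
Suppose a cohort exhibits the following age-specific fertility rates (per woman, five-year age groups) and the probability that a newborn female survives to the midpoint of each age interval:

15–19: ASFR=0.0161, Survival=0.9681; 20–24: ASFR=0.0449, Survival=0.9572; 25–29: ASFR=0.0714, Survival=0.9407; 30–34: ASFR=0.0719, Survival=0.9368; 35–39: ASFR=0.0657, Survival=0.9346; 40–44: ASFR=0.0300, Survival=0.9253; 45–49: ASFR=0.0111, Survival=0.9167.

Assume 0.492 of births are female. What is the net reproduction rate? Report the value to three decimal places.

0.719

Proportion female at birth = 0.492.
Each age group contributes 5 × ASFR × survival:
  15–19: 5 × 0.0161 × 0.9681 = 0.07793
  20–24: 5 × 0.0449 × 0.9572 = 0.21489
  25–29: 5 × 0.0714 × 0.9407 = 0.33583
  30–34: 5 × 0.0719 × 0.9368 = 0.33678
  35–39: 5 × 0.0657 × 0.9346 = 0.30702
  40–44: 5 × 0.0300 × 0.9253 = 0.13880
  45–49: 5 × 0.0111 × 0.9167 = 0.05088
Sum = 1.46213
NRR = 0.492 × 1.46213 = 0.71937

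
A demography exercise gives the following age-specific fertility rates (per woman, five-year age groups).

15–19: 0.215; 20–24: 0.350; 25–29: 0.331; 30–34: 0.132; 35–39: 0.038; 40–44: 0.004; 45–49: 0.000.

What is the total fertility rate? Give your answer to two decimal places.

5.35

Sum of ASFRs = 0.215 + 0.350 + 0.331 + 0.132 + 0.038 + 0.004 + 0.000 = 1.070
TFR = 5 × 1.070 = 5.35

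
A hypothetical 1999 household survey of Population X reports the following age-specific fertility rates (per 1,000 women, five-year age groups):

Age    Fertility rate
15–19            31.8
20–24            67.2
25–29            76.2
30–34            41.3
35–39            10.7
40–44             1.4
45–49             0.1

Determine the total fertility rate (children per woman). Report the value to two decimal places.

1.14

Sum of ASFRs = 31.8 + 67.2 + 76.2 + 41.3 + 10.7 + 1.4 + 0.1 = 228.7
TFR = 5 × 228.7 / 1000 = 1.1435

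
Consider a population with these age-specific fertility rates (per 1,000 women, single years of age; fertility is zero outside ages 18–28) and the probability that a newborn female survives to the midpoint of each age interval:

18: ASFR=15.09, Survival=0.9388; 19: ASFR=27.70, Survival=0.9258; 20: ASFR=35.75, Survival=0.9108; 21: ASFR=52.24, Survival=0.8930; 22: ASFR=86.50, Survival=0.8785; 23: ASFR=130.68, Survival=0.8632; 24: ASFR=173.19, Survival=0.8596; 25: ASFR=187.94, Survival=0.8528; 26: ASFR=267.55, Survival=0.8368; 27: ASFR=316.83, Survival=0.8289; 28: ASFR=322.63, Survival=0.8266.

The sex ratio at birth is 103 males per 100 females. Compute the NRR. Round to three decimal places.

0.675

Proportion female at birth = 100 / (100 + 103) = 0.49261.
Survival-weighted fertility by age (1·fₓ·Sₓ):
  18: 1 × 15.09/1000 × 0.9388 = 0.01417
  19: 1 × 27.70/1000 × 0.9258 = 0.02564
  20: 1 × 35.75/1000 × 0.9108 = 0.03256
  21: 1 × 52.24/1000 × 0.8930 = 0.04665
  22: 1 × 86.50/1000 × 0.8785 = 0.07599
  23: 1 × 130.68/1000 × 0.8632 = 0.11280
  24: 1 × 173.19/1000 × 0.8596 = 0.14887
  25: 1 × 187.94/1000 × 0.8528 = 0.16028
  26: 1 × 267.55/1000 × 0.8368 = 0.22389
  27: 1 × 316.83/1000 × 0.8289 = 0.26262
  28: 1 × 322.63/1000 × 0.8266 = 0.26669
Sum = 1.37016
NRR = 0.49261 × 1.37016 = 0.67495
NRR < 1, so the cohort does not fully replace itself.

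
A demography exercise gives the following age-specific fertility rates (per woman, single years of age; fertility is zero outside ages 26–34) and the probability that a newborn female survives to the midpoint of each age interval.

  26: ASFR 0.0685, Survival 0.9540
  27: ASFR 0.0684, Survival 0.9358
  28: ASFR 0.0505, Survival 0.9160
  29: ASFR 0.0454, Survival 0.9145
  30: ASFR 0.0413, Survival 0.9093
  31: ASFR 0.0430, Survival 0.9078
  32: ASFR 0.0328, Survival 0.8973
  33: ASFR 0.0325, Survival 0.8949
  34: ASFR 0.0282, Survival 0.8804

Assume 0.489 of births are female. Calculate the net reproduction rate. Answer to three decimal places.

Proportion female at birth = 0.489.
Per-age-group product (1 × ASFR × survival probability):
  26: 1 × 0.0685 × 0.9540 = 0.06535
  27: 1 × 0.0684 × 0.9358 = 0.06401
  28: 1 × 0.0505 × 0.9160 = 0.04626
  29: 1 × 0.0454 × 0.9145 = 0.04152
  30: 1 × 0.0413 × 0.9093 = 0.03755
  31: 1 × 0.0430 × 0.9078 = 0.03904
  32: 1 × 0.0328 × 0.8973 = 0.02943
  33: 1 × 0.0325 × 0.8949 = 0.02908
  34: 1 × 0.0282 × 0.8804 = 0.02483
Sum = 0.37707
NRR = 0.489 × 0.37707 = 0.18439
An NRR under 1 implies long-run decline under these rates.

0.184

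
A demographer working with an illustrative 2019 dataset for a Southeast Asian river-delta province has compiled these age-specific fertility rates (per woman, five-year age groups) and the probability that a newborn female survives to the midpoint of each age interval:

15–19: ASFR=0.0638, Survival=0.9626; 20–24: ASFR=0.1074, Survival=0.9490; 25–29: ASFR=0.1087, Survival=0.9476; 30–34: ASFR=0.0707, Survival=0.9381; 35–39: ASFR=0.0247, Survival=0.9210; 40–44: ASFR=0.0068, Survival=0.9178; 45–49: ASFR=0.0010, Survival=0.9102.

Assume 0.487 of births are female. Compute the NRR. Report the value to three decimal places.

0.883

Proportion female at birth = 0.487.
Each age group contributes 5 × ASFR × survival:
  15–19: 5 × 0.0638 × 0.9626 = 0.30707
  20–24: 5 × 0.1074 × 0.9490 = 0.50961
  25–29: 5 × 0.1087 × 0.9476 = 0.51502
  30–34: 5 × 0.0707 × 0.9381 = 0.33162
  35–39: 5 × 0.0247 × 0.9210 = 0.11374
  40–44: 5 × 0.0068 × 0.9178 = 0.03121
  45–49: 5 × 0.0010 × 0.9102 = 0.00455
Sum = 1.81282
NRR = 0.487 × 1.81282 = 0.88284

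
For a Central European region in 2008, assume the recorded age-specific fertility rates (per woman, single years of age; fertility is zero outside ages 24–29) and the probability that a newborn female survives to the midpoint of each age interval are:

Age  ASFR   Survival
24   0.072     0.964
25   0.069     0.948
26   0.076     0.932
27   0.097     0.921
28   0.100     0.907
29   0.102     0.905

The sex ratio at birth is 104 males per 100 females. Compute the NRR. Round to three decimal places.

0.234

Proportion female at birth = 100 / (100 + 104) = 0.49020.
Survival-weighted fertility by age (1·fₓ·Sₓ):
  24: 1 × 0.072 × 0.964 = 0.06941
  25: 1 × 0.069 × 0.948 = 0.06541
  26: 1 × 0.076 × 0.932 = 0.07083
  27: 1 × 0.097 × 0.921 = 0.08934
  28: 1 × 0.100 × 0.907 = 0.09070
  29: 1 × 0.102 × 0.905 = 0.09231
Sum = 0.47800
NRR = 0.49020 × 0.47800 = 0.23432
NRR < 1, so the cohort does not fully replace itself.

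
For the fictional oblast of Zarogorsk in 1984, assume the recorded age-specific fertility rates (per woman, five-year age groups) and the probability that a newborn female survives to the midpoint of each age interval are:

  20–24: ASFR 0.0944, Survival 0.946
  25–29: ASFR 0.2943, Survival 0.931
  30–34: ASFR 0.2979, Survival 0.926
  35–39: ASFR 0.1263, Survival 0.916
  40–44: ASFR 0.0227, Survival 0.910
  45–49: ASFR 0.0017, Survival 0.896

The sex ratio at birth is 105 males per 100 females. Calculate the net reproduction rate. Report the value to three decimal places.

Proportion female at birth = 100 / (100 + 105) = 0.48780.
Per-age-group product (5 × ASFR × survival probability):
  20–24: 5 × 0.0944 × 0.946 = 0.44651
  25–29: 5 × 0.2943 × 0.931 = 1.36997
  30–34: 5 × 0.2979 × 0.926 = 1.37928
  35–39: 5 × 0.1263 × 0.916 = 0.57845
  40–44: 5 × 0.0227 × 0.910 = 0.10329
  45–49: 5 × 0.0017 × 0.896 = 0.00762
Sum = 3.88512
NRR = 0.48780 × 3.88512 = 1.89516
An NRR exceeding 1 indicates intrinsic growth under these rates.

1.895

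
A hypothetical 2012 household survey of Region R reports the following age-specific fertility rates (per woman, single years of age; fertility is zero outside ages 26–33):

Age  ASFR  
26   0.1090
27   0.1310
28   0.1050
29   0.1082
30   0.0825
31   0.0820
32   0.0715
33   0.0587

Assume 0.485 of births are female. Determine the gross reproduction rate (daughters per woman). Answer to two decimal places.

0.36

Proportion female at birth = 0.485.
Sum of ASFRs = 0.1090 + 0.1310 + 0.1050 + 0.1082 + 0.0825 + 0.0820 + 0.0715 + 0.0587 = 0.7479
TFR = 0.7479
GRR = 0.485 × 0.7479 = 0.36273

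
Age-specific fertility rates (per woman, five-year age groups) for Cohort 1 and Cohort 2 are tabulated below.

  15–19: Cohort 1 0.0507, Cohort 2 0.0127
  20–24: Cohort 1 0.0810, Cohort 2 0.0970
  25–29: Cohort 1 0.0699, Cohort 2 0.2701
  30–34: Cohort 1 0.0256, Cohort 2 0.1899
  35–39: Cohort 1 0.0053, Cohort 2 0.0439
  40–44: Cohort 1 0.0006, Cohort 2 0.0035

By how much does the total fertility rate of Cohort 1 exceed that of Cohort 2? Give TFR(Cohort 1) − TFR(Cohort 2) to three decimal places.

Cohort 1:
  Sum of ASFRs = 0.0507 + 0.0810 + 0.0699 + 0.0256 + 0.0053 + 0.0006 = 0.2331
  TFR = 5 × 0.2331 = 1.1655
Cohort 2:
  Sum of ASFRs = 0.0127 + 0.0970 + 0.2701 + 0.1899 + 0.0439 + 0.0035 = 0.6171
  TFR = 5 × 0.6171 = 3.0855
Difference = 1.1655 − 3.0855 = -1.92

-1.920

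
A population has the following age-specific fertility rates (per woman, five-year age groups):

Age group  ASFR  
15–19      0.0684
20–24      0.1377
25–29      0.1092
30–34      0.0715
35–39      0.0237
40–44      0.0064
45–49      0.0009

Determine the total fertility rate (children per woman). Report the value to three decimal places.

Sum of ASFRs = 0.0684 + 0.1377 + 0.1092 + 0.0715 + 0.0237 + 0.0064 + 0.0009 = 0.4178
TFR = 5 × 0.4178 = 2.089

2.089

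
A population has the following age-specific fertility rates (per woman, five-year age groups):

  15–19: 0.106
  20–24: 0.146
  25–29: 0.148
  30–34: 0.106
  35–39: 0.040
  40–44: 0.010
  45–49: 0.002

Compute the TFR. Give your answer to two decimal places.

2.79

Sum of ASFRs = 0.106 + 0.146 + 0.148 + 0.106 + 0.040 + 0.010 + 0.002 = 0.558
TFR = 5 × 0.558 = 2.79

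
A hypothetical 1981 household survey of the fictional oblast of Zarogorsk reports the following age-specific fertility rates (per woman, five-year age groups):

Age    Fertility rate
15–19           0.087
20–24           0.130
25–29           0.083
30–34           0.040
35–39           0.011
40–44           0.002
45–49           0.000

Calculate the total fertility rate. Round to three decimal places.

1.765

Sum of ASFRs = 0.087 + 0.130 + 0.083 + 0.040 + 0.011 + 0.002 + 0.000 = 0.353
TFR = 5 × 0.353 = 1.765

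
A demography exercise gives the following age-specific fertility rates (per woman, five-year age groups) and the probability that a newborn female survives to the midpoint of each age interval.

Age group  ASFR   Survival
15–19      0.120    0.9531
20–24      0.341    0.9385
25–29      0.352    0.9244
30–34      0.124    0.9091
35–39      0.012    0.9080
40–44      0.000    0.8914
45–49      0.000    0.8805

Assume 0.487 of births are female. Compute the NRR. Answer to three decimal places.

2.151

Proportion female at birth = 0.487.
Per-age-group product (5 × ASFR × survival probability):
  15–19: 5 × 0.120 × 0.9531 = 0.57186
  20–24: 5 × 0.341 × 0.9385 = 1.60014
  25–29: 5 × 0.352 × 0.9244 = 1.62694
  30–34: 5 × 0.124 × 0.9091 = 0.56364
  35–39: 5 × 0.012 × 0.9080 = 0.05448
  40–44: 5 × 0.000 × 0.8914 = 0.00000
  45–49: 5 × 0.000 × 0.8805 = 0.00000
Sum = 4.41706
NRR = 0.487 × 4.41706 = 2.15111
An NRR exceeding 1 indicates intrinsic growth under these rates.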